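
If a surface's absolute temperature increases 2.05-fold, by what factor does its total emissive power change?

P ∝ T⁴, so the power scales as (2.05)⁴ = 17.7.

factor ≈ 17.7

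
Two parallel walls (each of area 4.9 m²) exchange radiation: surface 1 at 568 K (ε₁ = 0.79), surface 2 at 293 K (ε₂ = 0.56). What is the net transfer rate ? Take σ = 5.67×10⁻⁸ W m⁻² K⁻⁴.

For two large parallel gray plates, q = σ(T₁⁴ − T₂⁴) / (1/ε₁ + 1/ε₂ − 1).
1/ε₁ + 1/ε₂ − 1 = 1/0.79 + 1/0.56 − 1 = 2.052.
T₁⁴ − T₂⁴ = 1.04×10^11 − 7.37×10^9 = 9.67×10^10 K⁴.
q = 5.67×10⁻⁸ × 9.67×10^10 / 2.052 = 2670 W/m².
Q = q·A = 2670 × 4.9 = 13100 W.

Q ≈ 13100 W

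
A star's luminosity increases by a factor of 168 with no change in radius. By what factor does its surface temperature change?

factor ≈ 3.60

P ∝ T⁴ ⇒ T ∝ P^(1/4), so T scales by (168)^(1/4) = 3.60.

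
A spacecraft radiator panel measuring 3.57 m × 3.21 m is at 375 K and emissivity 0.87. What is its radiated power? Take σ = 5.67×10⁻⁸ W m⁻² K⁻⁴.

A = 3.57 × 3.21 = 11.5 m².
Stefan–Boltzmann: P = εσAT⁴ = 0.87 × 5.67×10⁻⁸ × 11.5 × (375)⁴ = 0.87 × 5.67×10⁻⁸ × 11.5 × 1.98×10^10.
P = 11200 W.

P ≈ 11200 W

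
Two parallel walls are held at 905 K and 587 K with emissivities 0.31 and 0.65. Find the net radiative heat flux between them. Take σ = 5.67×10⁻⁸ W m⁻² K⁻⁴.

For two large parallel gray plates, q = σ(T₁⁴ − T₂⁴) / (1/ε₁ + 1/ε₂ − 1).
1/ε₁ + 1/ε₂ − 1 = 1/0.31 + 1/0.65 − 1 = 3.764.
T₁⁴ − T₂⁴ = 6.71×10^11 − 1.19×10^11 = 5.52×10^11 K⁴.
q = 5.67×10⁻⁸ × 5.52×10^11 / 3.764 = 8320 W/m².

q ≈ 8320 W/m²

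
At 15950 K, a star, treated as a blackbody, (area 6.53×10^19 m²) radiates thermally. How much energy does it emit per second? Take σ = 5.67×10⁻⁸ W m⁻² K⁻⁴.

P = σAT⁴ = 5.67×10⁻⁸ × 6.53×10^19 × (15950)⁴ = 5.67×10⁻⁸ × 6.53×10^19 × 6.47×10^16.
P = 2.40×10^29 W.

P ≈ 2.40×10^29 W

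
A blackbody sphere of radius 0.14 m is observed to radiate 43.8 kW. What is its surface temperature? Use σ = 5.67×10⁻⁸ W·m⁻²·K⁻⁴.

A = 4πr² = 4π × (0.14)² = 0.246 m².
From P = σAT⁴, T = (P / σA)^(1/4) = (43800 / (5.67×10⁻⁸ × 0.246))^(1/4).
T = (3.14×10^12)^(1/4) = 1330 K.

T ≈ 1330 K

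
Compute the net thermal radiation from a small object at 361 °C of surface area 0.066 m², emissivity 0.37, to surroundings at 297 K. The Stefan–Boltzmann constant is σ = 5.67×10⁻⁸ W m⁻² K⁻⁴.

Convert: 361 °C = 634 K.
Q = εσA(T⁴ − T_s⁴). T⁴ − T_s⁴ = (634)⁴ − (297)⁴ = 1.62×10^11 − 7.78×10^9 = 1.54×10^11 K⁴.
Q = 0.37 × 5.67×10⁻⁸ × 0.0660 × 1.54×10^11 = 213 W.

Q ≈ 213 W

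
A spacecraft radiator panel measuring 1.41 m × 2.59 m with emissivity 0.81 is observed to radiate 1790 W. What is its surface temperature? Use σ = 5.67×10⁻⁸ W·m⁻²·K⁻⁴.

T ≈ 321 K

A = 1.41 × 2.59 = 3.65 m².
From P = εσAT⁴, T = (P / εσA)^(1/4) = (1790 / (0.81 × 5.67×10⁻⁸ × 3.65))^(1/4).
T = (1.07×10^10)^(1/4) = 321 K.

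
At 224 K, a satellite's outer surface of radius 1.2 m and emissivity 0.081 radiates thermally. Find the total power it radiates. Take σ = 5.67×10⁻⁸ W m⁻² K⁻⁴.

A = 4πr² = 4π × (1.2)² = 18.1 m².
Stefan–Boltzmann: P = εσAT⁴ = 0.081 × 5.67×10⁻⁸ × 18.1 × (224)⁴ = 0.081 × 5.67×10⁻⁸ × 18.1 × 2.52×10^9.
P = 209 W.

P ≈ 209 W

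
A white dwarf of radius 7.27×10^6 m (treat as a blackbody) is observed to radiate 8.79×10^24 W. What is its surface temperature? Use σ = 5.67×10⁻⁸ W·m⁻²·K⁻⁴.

T ≈ 22000 K

A = 4πr² = 4π × (7.27×10^6)² = 6.64×10^14 m².
From P = σAT⁴, T = (P / σA)^(1/4) = (8.79×10^24 / (5.67×10⁻⁸ × 6.64×10^14))^(1/4).
T = (2.33×10^17)^(1/4) = 22000 K.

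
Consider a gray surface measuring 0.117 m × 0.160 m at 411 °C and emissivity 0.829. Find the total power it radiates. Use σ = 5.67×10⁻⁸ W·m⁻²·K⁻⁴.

A = 0.117 × 0.160 = 0.0187 m².
411 °C = 684 K.
P = εσAT⁴ = 0.829 × 5.67×10⁻⁸ × 0.0187 × (684)⁴ = 0.829 × 5.67×10⁻⁸ × 0.0187 × 2.19×10^11.
P = 193 W.

P ≈ 193 W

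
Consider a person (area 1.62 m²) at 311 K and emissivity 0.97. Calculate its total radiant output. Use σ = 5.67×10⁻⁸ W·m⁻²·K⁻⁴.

P ≈ 834 W

Stefan–Boltzmann: P = εσAT⁴ = 0.97 × 5.67×10⁻⁸ × 1.62 × (311)⁴ = 0.97 × 5.67×10⁻⁸ × 1.62 × 9.35×10^9.
P = 834 W.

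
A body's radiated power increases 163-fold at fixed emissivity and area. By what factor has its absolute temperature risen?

factor ≈ 3.57

P ∝ T⁴ ⇒ T ∝ P^(1/4), so T scales by (163)^(1/4) = 3.57.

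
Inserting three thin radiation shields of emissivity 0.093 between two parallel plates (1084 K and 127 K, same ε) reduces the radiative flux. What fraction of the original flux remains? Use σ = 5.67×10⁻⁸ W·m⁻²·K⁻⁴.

ratio ≈ 0.250

With N identical shields there are N+1 = 4 gaps in series, each with the same radiative resistance, so the flux falls to 1/(N+1) of its unshielded value.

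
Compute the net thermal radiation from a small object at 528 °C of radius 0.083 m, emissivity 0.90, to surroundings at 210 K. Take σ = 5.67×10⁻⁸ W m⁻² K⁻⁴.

A = 4πr² = 4π × (0.083)² = 0.0866 m².
Convert: 528 °C = 801 K.
Q = εσA(T⁴ − T_s⁴). T⁴ − T_s⁴ = (801)⁴ − (210)⁴ = 4.12×10^11 − 1.94×10^9 = 4.10×10^11 K⁴.
Q = 0.90 × 5.67×10⁻⁸ × 0.0866 × 4.10×10^11 = 1810 W.

Q ≈ 1810 W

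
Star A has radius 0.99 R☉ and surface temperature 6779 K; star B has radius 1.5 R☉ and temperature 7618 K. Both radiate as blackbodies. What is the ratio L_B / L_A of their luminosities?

L = 4πR²σT⁴ ∝ R²T⁴, so L_B/L_A = (1.5/0.99)² × (7618/6779)⁴ = 2.30 × 1.59 = 3.66.

L_B/L_A ≈ 3.66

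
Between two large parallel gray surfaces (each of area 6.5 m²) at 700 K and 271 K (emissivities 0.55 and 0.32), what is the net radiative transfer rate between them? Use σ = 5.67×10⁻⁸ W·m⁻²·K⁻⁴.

Q ≈ 21900 W

For two large parallel gray plates, q = σ(T₁⁴ − T₂⁴) / (1/ε₁ + 1/ε₂ − 1).
1/ε₁ + 1/ε₂ − 1 = 1/0.55 + 1/0.32 − 1 = 3.943.
T₁⁴ − T₂⁴ = 2.40×10^11 − 5.39×10^9 = 2.35×10^11 K⁴.
q = 5.67×10⁻⁸ × 2.35×10^11 / 3.943 = 3370 W/m².
Q = q·A = 3370 × 6.5 = 21900 W.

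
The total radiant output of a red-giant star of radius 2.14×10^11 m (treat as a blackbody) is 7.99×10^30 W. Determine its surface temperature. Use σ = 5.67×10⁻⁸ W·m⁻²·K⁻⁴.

A = 4πr² = 4π × (2.14×10^11)² = 5.75×10^23 m².
From P = σAT⁴, T = (P / σA)^(1/4) = (7.99×10^30 / (5.67×10⁻⁸ × 5.75×10^23))^(1/4).
T = (2.45×10^14)^(1/4) = 3960 K.

T ≈ 3960 K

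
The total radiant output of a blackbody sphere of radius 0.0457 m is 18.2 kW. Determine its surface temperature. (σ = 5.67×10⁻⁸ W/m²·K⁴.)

T ≈ 1870 K

A = 4πr² = 4π × (0.0457)² = 0.0262 m².
From P = σAT⁴, T = (P / σA)^(1/4) = (18200 / (5.67×10⁻⁸ × 0.0262))^(1/4).
T = (1.22×10^13)^(1/4) = 1870 K.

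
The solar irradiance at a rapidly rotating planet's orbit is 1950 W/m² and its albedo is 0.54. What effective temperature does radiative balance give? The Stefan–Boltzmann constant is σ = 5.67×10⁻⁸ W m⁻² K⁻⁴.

Power absorbed = (1−a)S·πR²; power emitted = 4πR²σT⁴. Equating and cancelling πR²:
T = ((1−a)S / 4σ)^(1/4) = (897 / (4 × 5.67×10⁻⁸))^(1/4) = (3.96×10^9)^(1/4).
T = 251 K.

T ≈ 251 K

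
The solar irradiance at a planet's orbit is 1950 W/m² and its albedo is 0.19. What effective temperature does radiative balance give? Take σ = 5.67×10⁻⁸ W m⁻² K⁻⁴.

Power absorbed = (1−a)S·πR²; power emitted = 4πR²σT⁴. Equating and cancelling πR²:
T = ((1−a)S / 4σ)^(1/4) = (1580 / (4 × 5.67×10⁻⁸))^(1/4) = (6.96×10^9)^(1/4).
T = 289 K.

T ≈ 289 K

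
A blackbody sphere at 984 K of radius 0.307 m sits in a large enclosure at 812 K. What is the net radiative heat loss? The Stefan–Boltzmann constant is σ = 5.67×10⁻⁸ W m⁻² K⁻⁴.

A = 4πr² = 4π × (0.307)² = 1.18 m².
Q = σA(T⁴ − T_s⁴). T⁴ − T_s⁴ = (984)⁴ − (812)⁴ = 9.38×10^11 − 4.35×10^11 = 5.03×10^11 K⁴.
Q = 5.67×10⁻⁸ × 1.18 × 5.03×10^11 = 33800 W.

Q ≈ 33800 W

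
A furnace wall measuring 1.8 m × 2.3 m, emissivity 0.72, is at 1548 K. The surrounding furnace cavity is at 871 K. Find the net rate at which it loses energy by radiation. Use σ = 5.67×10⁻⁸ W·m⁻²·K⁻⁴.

A = 1.8 × 2.3 = 4.14 m².
Q = εσA(T⁴ − T_s⁴). T⁴ − T_s⁴ = (1548)⁴ − (871)⁴ = 5.74×10^12 − 5.76×10^11 = 5.17×10^12 K⁴.
Q = 0.72 × 5.67×10⁻⁸ × 4.14 × 5.17×10^12 = 8.73×10^5 W.

Q ≈ 8.73×10^5 W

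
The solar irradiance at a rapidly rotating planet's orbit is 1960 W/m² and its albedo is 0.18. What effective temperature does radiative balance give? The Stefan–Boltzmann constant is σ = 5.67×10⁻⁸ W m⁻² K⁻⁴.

T ≈ 290 K

Power absorbed = (1−a)S·πR²; power emitted = 4πR²σT⁴. Equating and cancelling πR²:
T = ((1−a)S / 4σ)^(1/4) = (1610 / (4 × 5.67×10⁻⁸))^(1/4) = (7.09×10^9)^(1/4).
T = 290 K.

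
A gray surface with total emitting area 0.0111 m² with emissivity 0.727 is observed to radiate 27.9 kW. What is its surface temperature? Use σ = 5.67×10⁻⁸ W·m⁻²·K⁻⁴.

From P = εσAT⁴, T = (P / εσA)^(1/4) = (27900 / (0.727 × 5.67×10⁻⁸ × 0.0111))^(1/4).
T = (6.10×10^13)^(1/4) = 2790 K.

T ≈ 2790 K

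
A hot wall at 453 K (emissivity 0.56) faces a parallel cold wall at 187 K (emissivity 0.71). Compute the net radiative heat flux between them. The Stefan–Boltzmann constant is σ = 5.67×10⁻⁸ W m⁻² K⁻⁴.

q ≈ 1060 W/m²

For two large parallel gray plates, q = σ(T₁⁴ − T₂⁴) / (1/ε₁ + 1/ε₂ − 1).
1/ε₁ + 1/ε₂ − 1 = 1/0.56 + 1/0.71 − 1 = 2.194.
T₁⁴ − T₂⁴ = 4.21×10^10 − 1.22×10^9 = 4.09×10^10 K⁴.
q = 5.67×10⁻⁸ × 4.09×10^10 / 2.194 = 1060 W/m².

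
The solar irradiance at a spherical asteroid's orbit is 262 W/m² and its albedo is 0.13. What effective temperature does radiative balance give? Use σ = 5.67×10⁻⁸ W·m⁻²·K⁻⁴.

T ≈ 178 K

Power absorbed = (1−a)S·πR²; power emitted = 4πR²σT⁴. Equating and cancelling πR²:
T = ((1−a)S / 4σ)^(1/4) = (228 / (4 × 5.67×10⁻⁸))^(1/4) = (1.01×10^9)^(1/4).
T = 178 K.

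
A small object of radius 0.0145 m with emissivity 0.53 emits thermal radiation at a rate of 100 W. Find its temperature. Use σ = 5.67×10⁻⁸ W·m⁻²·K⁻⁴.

T ≈ 1060 K

A = 4πr² = 4π × (0.0145)² = 2.64×10^-3 m².
From P = εσAT⁴, T = (P / εσA)^(1/4) = (100 / (0.53 × 5.67×10⁻⁸ × 2.64×10^-3))^(1/4).
T = (1.26×10^12)^(1/4) = 1060 K.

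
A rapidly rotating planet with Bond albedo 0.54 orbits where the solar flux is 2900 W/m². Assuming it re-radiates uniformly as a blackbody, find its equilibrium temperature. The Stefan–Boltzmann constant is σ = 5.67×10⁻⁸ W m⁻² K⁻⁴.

Power absorbed = (1−a)S·πR²; power emitted = 4πR²σT⁴. Equating and cancelling πR²:
T = ((1−a)S / 4σ)^(1/4) = (1330 / (4 × 5.67×10⁻⁸))^(1/4) = (5.88×10^9)^(1/4).
T = 277 K.

T ≈ 277 K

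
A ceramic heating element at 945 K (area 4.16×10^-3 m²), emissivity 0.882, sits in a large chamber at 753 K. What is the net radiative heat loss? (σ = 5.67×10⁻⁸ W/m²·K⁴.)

Q ≈ 99.0 W

Q = εσA(T⁴ − T_s⁴). T⁴ − T_s⁴ = (945)⁴ − (753)⁴ = 7.97×10^11 − 3.21×10^11 = 4.76×10^11 K⁴.
Q = 0.882 × 5.67×10⁻⁸ × 4.16×10^-3 × 4.76×10^11 = 99.0 W.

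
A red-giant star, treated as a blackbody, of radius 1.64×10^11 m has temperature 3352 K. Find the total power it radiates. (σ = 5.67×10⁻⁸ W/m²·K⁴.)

P ≈ 2.42×10^30 W

A = 4πr² = 4π × (1.64×10^11)² = 3.38×10^23 m².
P = σAT⁴ = 5.67×10⁻⁸ × 3.38×10^23 × (3352)⁴ = 5.67×10⁻⁸ × 3.38×10^23 × 1.26×10^14.
P = 2.42×10^30 W.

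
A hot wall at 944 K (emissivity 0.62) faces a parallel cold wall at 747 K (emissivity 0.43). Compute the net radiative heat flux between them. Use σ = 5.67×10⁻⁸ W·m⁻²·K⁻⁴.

For two large parallel gray plates, q = σ(T₁⁴ − T₂⁴) / (1/ε₁ + 1/ε₂ − 1).
1/ε₁ + 1/ε₂ − 1 = 1/0.62 + 1/0.43 − 1 = 2.938.
T₁⁴ − T₂⁴ = 7.94×10^11 − 3.11×10^11 = 4.83×10^11 K⁴.
q = 5.67×10⁻⁸ × 4.83×10^11 / 2.938 = 9310 W/m².

q ≈ 9310 W/m²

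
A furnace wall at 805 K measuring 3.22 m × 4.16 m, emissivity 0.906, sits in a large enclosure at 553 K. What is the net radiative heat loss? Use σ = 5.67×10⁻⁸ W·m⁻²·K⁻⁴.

A = 3.22 × 4.16 = 13.4 m².
Q = εσA(T⁴ − T_s⁴). T⁴ − T_s⁴ = (805)⁴ − (553)⁴ = 4.20×10^11 − 9.35×10^10 = 3.26×10^11 K⁴.
Q = 0.906 × 5.67×10⁻⁸ × 13.4 × 3.26×10^11 = 2.25×10^5 W.

Q ≈ 2.25×10^5 W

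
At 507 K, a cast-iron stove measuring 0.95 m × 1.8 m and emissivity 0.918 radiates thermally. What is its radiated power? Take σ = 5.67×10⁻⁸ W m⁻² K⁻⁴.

P ≈ 5880 W

A = 0.95 × 1.8 = 1.71 m².
Stefan–Boltzmann: P = εσAT⁴ = 0.918 × 5.67×10⁻⁸ × 1.71 × (507)⁴ = 0.918 × 5.67×10⁻⁸ × 1.71 × 6.61×10^10.
P = 5880 W.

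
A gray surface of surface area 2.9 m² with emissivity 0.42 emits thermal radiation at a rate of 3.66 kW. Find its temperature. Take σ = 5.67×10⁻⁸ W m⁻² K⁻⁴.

T ≈ 480 K

From P = εσAT⁴, T = (P / εσA)^(1/4) = (3660 / (0.42 × 5.67×10⁻⁸ × 2.90))^(1/4).
T = (5.30×10^10)^(1/4) = 480 K.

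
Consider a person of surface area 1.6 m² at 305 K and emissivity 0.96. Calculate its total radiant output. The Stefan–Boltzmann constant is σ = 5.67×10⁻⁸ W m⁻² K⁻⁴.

P ≈ 754 W

P = εσAT⁴ = 0.96 × 5.67×10⁻⁸ × 1.60 × (305)⁴ = 0.96 × 5.67×10⁻⁸ × 1.60 × 8.65×10^9.
P = 754 W.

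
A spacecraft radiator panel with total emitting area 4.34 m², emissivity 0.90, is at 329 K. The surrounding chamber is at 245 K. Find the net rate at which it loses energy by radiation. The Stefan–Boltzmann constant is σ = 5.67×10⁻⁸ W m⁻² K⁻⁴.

Q = εσA(T⁴ − T_s⁴). T⁴ − T_s⁴ = (329)⁴ − (245)⁴ = 1.17×10^10 − 3.60×10^9 = 8.11×10^9 K⁴.
Q = 0.90 × 5.67×10⁻⁸ × 4.34 × 8.11×10^9 = 1800 W.

Q ≈ 1800 W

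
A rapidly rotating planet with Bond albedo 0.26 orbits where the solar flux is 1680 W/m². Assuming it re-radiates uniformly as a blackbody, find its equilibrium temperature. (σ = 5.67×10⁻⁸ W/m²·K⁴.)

Power absorbed = (1−a)S·πR²; power emitted = 4πR²σT⁴. Equating and cancelling πR²:
T = ((1−a)S / 4σ)^(1/4) = (1240 / (4 × 5.67×10⁻⁸))^(1/4) = (5.48×10^9)^(1/4).
T = 272 K.

T ≈ 272 K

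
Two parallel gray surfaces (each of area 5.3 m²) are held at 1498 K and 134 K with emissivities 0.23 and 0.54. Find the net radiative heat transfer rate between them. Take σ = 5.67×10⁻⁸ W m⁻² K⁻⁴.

For two large parallel gray plates, q = σ(T₁⁴ − T₂⁴) / (1/ε₁ + 1/ε₂ − 1).
1/ε₁ + 1/ε₂ − 1 = 1/0.23 + 1/0.54 − 1 = 5.200.
T₁⁴ − T₂⁴ = 5.04×10^12 − 3.22×10^8 = 5.04×10^12 K⁴.
q = 5.67×10⁻⁸ × 5.04×10^12 / 5.200 = 54900 W/m².
Q = q·A = 54900 × 5.3 = 2.91×10^5 W.

Q ≈ 2.91×10^5 W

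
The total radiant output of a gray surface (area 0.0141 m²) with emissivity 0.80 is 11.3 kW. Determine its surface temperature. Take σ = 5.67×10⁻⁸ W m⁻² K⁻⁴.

From P = εσAT⁴, T = (P / εσA)^(1/4) = (11300 / (0.80 × 5.67×10⁻⁸ × 0.0141))^(1/4).
T = (1.77×10^13)^(1/4) = 2050 K.

T ≈ 2050 K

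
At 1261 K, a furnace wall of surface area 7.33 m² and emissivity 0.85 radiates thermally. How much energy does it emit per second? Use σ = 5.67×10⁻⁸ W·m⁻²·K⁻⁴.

P ≈ 8.93×10^5 W

Stefan–Boltzmann: P = εσAT⁴ = 0.85 × 5.67×10⁻⁸ × 7.33 × (1261)⁴ = 0.85 × 5.67×10⁻⁸ × 7.33 × 2.53×10^12.
P = 8.93×10^5 W.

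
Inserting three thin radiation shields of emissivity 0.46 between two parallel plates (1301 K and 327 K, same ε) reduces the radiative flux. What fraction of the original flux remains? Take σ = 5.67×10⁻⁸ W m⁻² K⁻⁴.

With N identical shields there are N+1 = 4 gaps in series, each with the same radiative resistance, so the flux falls to 1/(N+1) of its unshielded value.

ratio ≈ 0.250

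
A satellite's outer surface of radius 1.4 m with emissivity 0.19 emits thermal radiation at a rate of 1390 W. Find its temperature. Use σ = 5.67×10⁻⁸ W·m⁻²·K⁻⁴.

T ≈ 269 K

A = 4πr² = 4π × (1.4)² = 24.6 m².
From P = εσAT⁴, T = (P / εσA)^(1/4) = (1390 / (0.19 × 5.67×10⁻⁸ × 24.6))^(1/4).
T = (5.24×10^9)^(1/4) = 269 K.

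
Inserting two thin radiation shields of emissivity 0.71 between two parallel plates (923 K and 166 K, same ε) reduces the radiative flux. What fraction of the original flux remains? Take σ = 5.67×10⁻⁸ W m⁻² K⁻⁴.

ratio ≈ 0.333

With N identical shields there are N+1 = 3 gaps in series, each with the same radiative resistance, so the flux falls to 1/(N+1) of its unshielded value.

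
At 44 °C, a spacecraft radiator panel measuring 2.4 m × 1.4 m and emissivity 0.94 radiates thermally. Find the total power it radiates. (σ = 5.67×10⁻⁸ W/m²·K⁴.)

P ≈ 1810 W

A = 2.4 × 1.4 = 3.36 m².
44 °C = 317 K.
Stefan–Boltzmann: P = εσAT⁴ = 0.94 × 5.67×10⁻⁸ × 3.36 × (317)⁴ = 0.94 × 5.67×10⁻⁸ × 3.36 × 1.01×10^10.
P = 1810 W.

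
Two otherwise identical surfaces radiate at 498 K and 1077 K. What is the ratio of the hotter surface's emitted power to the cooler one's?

ratio ≈ 21.9

P ∝ T⁴, so the ratio is (1077/498)⁴ = (2.163)⁴ = 21.9.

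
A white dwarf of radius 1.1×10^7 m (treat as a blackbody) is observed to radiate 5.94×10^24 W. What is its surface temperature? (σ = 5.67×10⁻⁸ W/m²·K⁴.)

T ≈ 16200 K

A = 4πr² = 4π × (1.1×10^7)² = 1.52×10^15 m².
From P = σAT⁴, T = (P / σA)^(1/4) = (5.94×10^24 / (5.67×10⁻⁸ × 1.52×10^15))^(1/4).
T = (6.89×10^16)^(1/4) = 16200 K.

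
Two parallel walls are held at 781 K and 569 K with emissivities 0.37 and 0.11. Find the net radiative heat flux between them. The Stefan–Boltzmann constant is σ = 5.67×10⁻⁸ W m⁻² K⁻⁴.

q ≈ 1400 W/m²

For two large parallel gray plates, q = σ(T₁⁴ − T₂⁴) / (1/ε₁ + 1/ε₂ − 1).
1/ε₁ + 1/ε₂ − 1 = 1/0.37 + 1/0.11 − 1 = 10.79.
T₁⁴ − T₂⁴ = 3.72×10^11 − 1.05×10^11 = 2.67×10^11 K⁴.
q = 5.67×10⁻⁸ × 2.67×10^11 / 10.79 = 1400 W/m².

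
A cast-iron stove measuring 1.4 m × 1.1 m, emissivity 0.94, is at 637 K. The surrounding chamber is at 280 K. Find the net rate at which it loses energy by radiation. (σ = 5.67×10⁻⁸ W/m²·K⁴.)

A = 1.4 × 1.1 = 1.54 m².
Q = εσA(T⁴ − T_s⁴). T⁴ − T_s⁴ = (637)⁴ − (280)⁴ = 1.65×10^11 − 6.15×10^9 = 1.59×10^11 K⁴.
Q = 0.94 × 5.67×10⁻⁸ × 1.54 × 1.59×10^11 = 13000 W.

Q ≈ 13000 W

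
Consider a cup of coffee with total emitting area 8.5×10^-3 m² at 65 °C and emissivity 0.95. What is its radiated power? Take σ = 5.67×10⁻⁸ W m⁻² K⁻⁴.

65 °C = 338 K.
P = εσAT⁴ = 0.95 × 5.67×10⁻⁸ × 8.50×10^-3 × (338)⁴ = 0.95 × 5.67×10⁻⁸ × 8.50×10^-3 × 1.31×10^10.
P = 5.98 W.

P ≈ 5.98 W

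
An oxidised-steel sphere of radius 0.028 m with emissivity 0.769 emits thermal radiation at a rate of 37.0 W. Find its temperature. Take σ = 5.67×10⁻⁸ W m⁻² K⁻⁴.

A = 4πr² = 4π × (0.028)² = 9.85×10^-3 m².
From P = εσAT⁴, T = (P / εσA)^(1/4) = (37.0 / (0.769 × 5.67×10⁻⁸ × 9.85×10^-3))^(1/4).
T = (8.61×10^10)^(1/4) = 542 K.

T ≈ 542 K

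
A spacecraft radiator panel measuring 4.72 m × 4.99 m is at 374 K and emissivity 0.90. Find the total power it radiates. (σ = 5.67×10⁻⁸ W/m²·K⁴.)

P ≈ 23500 W

A = 4.72 × 4.99 = 23.6 m².
Stefan–Boltzmann: P = εσAT⁴ = 0.90 × 5.67×10⁻⁸ × 23.6 × (374)⁴ = 0.90 × 5.67×10⁻⁸ × 23.6 × 1.96×10^10.
P = 23500 W.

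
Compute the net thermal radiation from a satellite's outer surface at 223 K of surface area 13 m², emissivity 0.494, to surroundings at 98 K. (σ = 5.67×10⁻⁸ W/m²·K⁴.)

Q = εσA(T⁴ − T_s⁴). T⁴ − T_s⁴ = (223)⁴ − (98)⁴ = 2.47×10^9 − 9.22×10^7 = 2.38×10^9 K⁴.
Q = 0.494 × 5.67×10⁻⁸ × 13.0 × 2.38×10^9 = 867 W.

Q ≈ 867 W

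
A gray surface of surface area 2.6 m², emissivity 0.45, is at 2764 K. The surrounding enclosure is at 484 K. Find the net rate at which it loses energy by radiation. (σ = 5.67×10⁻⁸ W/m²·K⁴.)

Q ≈ 3.87×10^6 W

Q = εσA(T⁴ − T_s⁴). T⁴ − T_s⁴ = (2764)⁴ − (484)⁴ = 5.84×10^13 − 5.49×10^10 = 5.83×10^13 K⁴.
Q = 0.45 × 5.67×10⁻⁸ × 2.60 × 5.83×10^13 = 3.87×10^6 W.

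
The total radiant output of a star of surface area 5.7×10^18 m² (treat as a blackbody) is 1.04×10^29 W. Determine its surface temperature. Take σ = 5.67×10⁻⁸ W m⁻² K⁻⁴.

T ≈ 23800 K

From P = σAT⁴, T = (P / σA)^(1/4) = (1.04×10^29 / (5.67×10⁻⁸ × 5.70×10^18))^(1/4).
T = (3.22×10^17)^(1/4) = 23800 K.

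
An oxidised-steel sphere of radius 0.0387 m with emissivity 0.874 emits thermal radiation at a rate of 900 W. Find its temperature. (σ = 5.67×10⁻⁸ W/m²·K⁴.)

T ≈ 991 K

A = 4πr² = 4π × (0.0387)² = 0.0188 m².
From P = εσAT⁴, T = (P / εσA)^(1/4) = (900 / (0.874 × 5.67×10⁻⁸ × 0.0188))^(1/4).
T = (9.65×10^11)^(1/4) = 991 K.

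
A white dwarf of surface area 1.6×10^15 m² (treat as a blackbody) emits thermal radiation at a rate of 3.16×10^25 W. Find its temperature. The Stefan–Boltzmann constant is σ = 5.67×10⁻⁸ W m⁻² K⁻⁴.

From P = σAT⁴, T = (P / σA)^(1/4) = (3.16×10^25 / (5.67×10⁻⁸ × 1.60×10^15))^(1/4).
T = (3.48×10^17)^(1/4) = 24300 K.

T ≈ 24300 K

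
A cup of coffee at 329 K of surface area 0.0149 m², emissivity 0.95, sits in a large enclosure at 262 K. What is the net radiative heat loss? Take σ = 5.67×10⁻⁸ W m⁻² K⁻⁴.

Q ≈ 5.62 W

Q = εσA(T⁴ − T_s⁴). T⁴ − T_s⁴ = (329)⁴ − (262)⁴ = 1.17×10^10 − 4.71×10^9 = 7.00×10^9 K⁴.
Q = 0.95 × 5.67×10⁻⁸ × 0.0149 × 7.00×10^9 = 5.62 W.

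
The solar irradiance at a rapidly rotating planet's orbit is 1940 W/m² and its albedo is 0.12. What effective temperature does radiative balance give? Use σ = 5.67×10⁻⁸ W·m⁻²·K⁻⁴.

T ≈ 295 K

Power absorbed = (1−a)S·πR²; power emitted = 4πR²σT⁴. Equating and cancelling πR²:
T = ((1−a)S / 4σ)^(1/4) = (1710 / (4 × 5.67×10⁻⁸))^(1/4) = (7.53×10^9)^(1/4).
T = 295 K.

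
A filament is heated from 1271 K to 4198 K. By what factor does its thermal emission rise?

ratio ≈ 119

P ∝ T⁴, so the ratio is (4198/1271)⁴ = (3.303)⁴ = 119.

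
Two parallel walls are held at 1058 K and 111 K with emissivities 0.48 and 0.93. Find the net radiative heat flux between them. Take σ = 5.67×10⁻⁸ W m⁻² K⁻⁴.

For two large parallel gray plates, q = σ(T₁⁴ − T₂⁴) / (1/ε₁ + 1/ε₂ − 1).
1/ε₁ + 1/ε₂ − 1 = 1/0.48 + 1/0.93 − 1 = 2.159.
T₁⁴ − T₂⁴ = 1.25×10^12 − 1.52×10^8 = 1.25×10^12 K⁴.
q = 5.67×10⁻⁸ × 1.25×10^12 / 2.159 = 32900 W/m².

q ≈ 32900 W/m²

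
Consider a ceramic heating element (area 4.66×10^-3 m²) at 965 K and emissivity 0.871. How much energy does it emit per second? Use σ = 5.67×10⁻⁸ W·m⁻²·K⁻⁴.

P = εσAT⁴ = 0.871 × 5.67×10⁻⁸ × 4.66×10^-3 × (965)⁴ = 0.871 × 5.67×10⁻⁸ × 4.66×10^-3 × 8.67×10^11.
P = 200 W.

P ≈ 200 W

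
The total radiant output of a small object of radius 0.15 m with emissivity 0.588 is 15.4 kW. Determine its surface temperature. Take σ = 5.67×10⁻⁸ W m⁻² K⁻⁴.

A = 4πr² = 4π × (0.15)² = 0.283 m².
From P = εσAT⁴, T = (P / εσA)^(1/4) = (15400 / (0.588 × 5.67×10⁻⁸ × 0.283))^(1/4).
T = (1.63×10^12)^(1/4) = 1130 K.

T ≈ 1130 K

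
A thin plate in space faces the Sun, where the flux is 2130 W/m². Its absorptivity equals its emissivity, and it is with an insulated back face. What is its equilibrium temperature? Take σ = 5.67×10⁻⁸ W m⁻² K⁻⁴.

Absorbed flux αS = emitted flux εσT⁴ (one radiating face); with α = ε, T = (S/σ)^(1/4).
T = (2130 / 5.67×10⁻⁸)^(1/4) = (3.76×10^10)^(1/4).
T = 440 K.

T ≈ 440 K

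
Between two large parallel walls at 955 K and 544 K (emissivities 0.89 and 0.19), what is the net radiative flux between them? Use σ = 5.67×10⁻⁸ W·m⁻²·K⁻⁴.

For two large parallel gray plates, q = σ(T₁⁴ − T₂⁴) / (1/ε₁ + 1/ε₂ − 1).
1/ε₁ + 1/ε₂ − 1 = 1/0.89 + 1/0.19 − 1 = 5.387.
T₁⁴ − T₂⁴ = 8.32×10^11 − 8.76×10^10 = 7.44×10^11 K⁴.
q = 5.67×10⁻⁸ × 7.44×10^11 / 5.387 = 7830 W/m².

q ≈ 7830 W/m²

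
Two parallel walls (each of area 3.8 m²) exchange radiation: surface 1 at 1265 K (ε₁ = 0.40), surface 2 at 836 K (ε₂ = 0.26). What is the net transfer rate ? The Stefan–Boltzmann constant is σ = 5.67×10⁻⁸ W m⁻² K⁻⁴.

For two large parallel gray plates, q = σ(T₁⁴ − T₂⁴) / (1/ε₁ + 1/ε₂ − 1).
1/ε₁ + 1/ε₂ − 1 = 1/0.40 + 1/0.26 − 1 = 5.346.
T₁⁴ − T₂⁴ = 2.56×10^12 − 4.88×10^11 = 2.07×10^12 K⁴.
q = 5.67×10⁻⁸ × 2.07×10^12 / 5.346 = 22000 W/m².
Q = q·A = 22000 × 3.8 = 83500 W.

Q ≈ 83500 W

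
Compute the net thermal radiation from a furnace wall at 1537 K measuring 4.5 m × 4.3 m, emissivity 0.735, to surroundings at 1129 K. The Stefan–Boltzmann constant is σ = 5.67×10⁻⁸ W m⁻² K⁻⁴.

A = 4.5 × 4.3 = 19.3 m².
Q = εσA(T⁴ − T_s⁴). T⁴ − T_s⁴ = (1537)⁴ − (1129)⁴ = 5.58×10^12 − 1.62×10^12 = 3.96×10^12 K⁴.
Q = 0.735 × 5.67×10⁻⁸ × 19.3 × 3.96×10^12 = 3.19×10^6 W.

Q ≈ 3.19×10^6 W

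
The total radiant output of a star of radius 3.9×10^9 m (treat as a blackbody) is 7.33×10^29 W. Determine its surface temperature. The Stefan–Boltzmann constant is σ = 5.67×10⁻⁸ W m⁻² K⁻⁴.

T ≈ 16100 K

A = 4πr² = 4π × (3.9×10^9)² = 1.91×10^20 m².
From P = σAT⁴, T = (P / σA)^(1/4) = (7.33×10^29 / (5.67×10⁻⁸ × 1.91×10^20))^(1/4).
T = (6.76×10^16)^(1/4) = 16100 K.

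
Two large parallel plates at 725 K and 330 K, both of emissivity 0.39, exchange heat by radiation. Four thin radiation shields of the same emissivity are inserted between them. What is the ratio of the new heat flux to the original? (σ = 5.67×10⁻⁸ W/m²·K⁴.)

With N identical shields there are N+1 = 5 gaps in series, each with the same radiative resistance, so the flux falls to 1/(N+1) of its unshielded value.

ratio ≈ 0.200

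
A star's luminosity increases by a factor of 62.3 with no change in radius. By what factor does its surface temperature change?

P ∝ T⁴ ⇒ T ∝ P^(1/4), so T scales by (62.3)^(1/4) = 2.81.

factor ≈ 2.81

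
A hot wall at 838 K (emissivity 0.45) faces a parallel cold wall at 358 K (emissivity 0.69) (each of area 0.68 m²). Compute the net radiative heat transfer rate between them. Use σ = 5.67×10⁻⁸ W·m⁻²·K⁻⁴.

For two large parallel gray plates, q = σ(T₁⁴ − T₂⁴) / (1/ε₁ + 1/ε₂ − 1).
1/ε₁ + 1/ε₂ − 1 = 1/0.45 + 1/0.69 − 1 = 2.671.
T₁⁴ − T₂⁴ = 4.93×10^11 − 1.64×10^10 = 4.77×10^11 K⁴.
q = 5.67×10⁻⁸ × 4.77×10^11 / 2.671 = 10100 W/m².
Q = q·A = 10100 × 0.68 = 6880 W.

Q ≈ 6880 W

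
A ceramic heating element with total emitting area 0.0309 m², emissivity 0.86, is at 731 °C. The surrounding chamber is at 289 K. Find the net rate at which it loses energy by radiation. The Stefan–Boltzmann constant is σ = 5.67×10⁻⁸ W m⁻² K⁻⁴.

Q ≈ 1520 W

Convert: 731 °C = 1004 K.
Q = εσA(T⁴ − T_s⁴). T⁴ − T_s⁴ = (1004)⁴ − (289)⁴ = 1.02×10^12 − 6.98×10^9 = 1.01×10^12 K⁴.
Q = 0.86 × 5.67×10⁻⁸ × 0.0309 × 1.01×10^12 = 1520 W.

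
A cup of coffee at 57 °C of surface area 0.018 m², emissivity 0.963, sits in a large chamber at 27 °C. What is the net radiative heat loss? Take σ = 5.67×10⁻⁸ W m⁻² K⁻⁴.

Convert: 57 °C = 330 K; 27 °C = 300 K.
Q = εσA(T⁴ − T_s⁴). T⁴ − T_s⁴ = (330)⁴ − (300)⁴ = 1.19×10^10 − 8.10×10^9 = 3.76×10^9 K⁴.
Q = 0.963 × 5.67×10⁻⁸ × 0.0180 × 3.76×10^9 = 3.69 W.

Q ≈ 3.69 W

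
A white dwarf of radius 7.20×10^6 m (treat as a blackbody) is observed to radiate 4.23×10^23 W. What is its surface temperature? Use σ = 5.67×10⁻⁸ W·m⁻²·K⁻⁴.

T ≈ 10300 K

A = 4πr² = 4π × (7.20×10^6)² = 6.51×10^14 m².
From P = σAT⁴, T = (P / σA)^(1/4) = (4.23×10^23 / (5.67×10⁻⁸ × 6.51×10^14))^(1/4).
T = (1.15×10^16)^(1/4) = 10300 K.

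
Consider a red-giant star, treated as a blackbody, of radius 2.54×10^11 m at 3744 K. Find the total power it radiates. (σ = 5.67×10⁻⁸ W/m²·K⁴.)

A = 4πr² = 4π × (2.54×10^11)² = 8.11×10^23 m².
P = σAT⁴ = 5.67×10⁻⁸ × 8.11×10^23 × (3744)⁴ = 5.67×10⁻⁸ × 8.11×10^23 × 1.96×10^14.
P = 9.03×10^30 W.

P ≈ 9.03×10^30 W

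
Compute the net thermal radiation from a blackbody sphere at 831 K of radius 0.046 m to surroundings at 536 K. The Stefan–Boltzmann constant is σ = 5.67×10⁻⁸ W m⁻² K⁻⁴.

A = 4πr² = 4π × (0.046)² = 0.0266 m².
Q = σA(T⁴ − T_s⁴). T⁴ − T_s⁴ = (831)⁴ − (536)⁴ = 4.77×10^11 − 8.25×10^10 = 3.94×10^11 K⁴.
Q = 5.67×10⁻⁸ × 0.0266 × 3.94×10^11 = 595 W.

Q ≈ 595 W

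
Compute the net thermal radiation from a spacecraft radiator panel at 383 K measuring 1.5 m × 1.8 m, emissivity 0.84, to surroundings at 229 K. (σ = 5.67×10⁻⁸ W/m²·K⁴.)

Q ≈ 2410 W

A = 1.5 × 1.8 = 2.70 m².
Q = εσA(T⁴ − T_s⁴). T⁴ − T_s⁴ = (383)⁴ − (229)⁴ = 2.15×10^10 − 2.75×10^9 = 1.88×10^10 K⁴.
Q = 0.84 × 5.67×10⁻⁸ × 2.70 × 1.88×10^10 = 2410 W.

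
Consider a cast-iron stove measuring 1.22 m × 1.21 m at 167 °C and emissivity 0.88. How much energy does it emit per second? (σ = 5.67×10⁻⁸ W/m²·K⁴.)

P ≈ 2760 W

A = 1.22 × 1.21 = 1.48 m².
167 °C = 440 K.
P = εσAT⁴ = 0.88 × 5.67×10⁻⁸ × 1.48 × (440)⁴ = 0.88 × 5.67×10⁻⁸ × 1.48 × 3.75×10^10.
P = 2760 W.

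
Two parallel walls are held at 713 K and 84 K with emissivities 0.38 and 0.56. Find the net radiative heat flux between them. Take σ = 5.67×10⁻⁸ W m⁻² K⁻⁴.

q ≈ 4290 W/m²

For two large parallel gray plates, q = σ(T₁⁴ − T₂⁴) / (1/ε₁ + 1/ε₂ − 1).
1/ε₁ + 1/ε₂ − 1 = 1/0.38 + 1/0.56 − 1 = 3.417.
T₁⁴ − T₂⁴ = 2.58×10^11 − 4.98×10^7 = 2.58×10^11 K⁴.
q = 5.67×10⁻⁸ × 2.58×10^11 / 3.417 = 4290 W/m².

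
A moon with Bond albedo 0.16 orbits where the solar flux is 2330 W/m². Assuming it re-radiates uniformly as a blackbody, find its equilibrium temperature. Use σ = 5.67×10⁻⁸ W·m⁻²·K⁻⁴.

Power absorbed = (1−a)S·πR²; power emitted = 4πR²σT⁴. Equating and cancelling πR²:
T = ((1−a)S / 4σ)^(1/4) = (1960 / (4 × 5.67×10⁻⁸))^(1/4) = (8.63×10^9)^(1/4).
T = 305 K.

T ≈ 305 K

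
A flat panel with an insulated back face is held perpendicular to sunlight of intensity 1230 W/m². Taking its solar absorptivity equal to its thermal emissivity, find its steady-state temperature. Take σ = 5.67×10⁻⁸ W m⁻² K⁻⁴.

Absorbed flux αS = emitted flux εσT⁴ (one radiating face); with α = ε, T = (S/σ)^(1/4).
T = (1230 / 5.67×10⁻⁸)^(1/4) = (2.17×10^10)^(1/4).
T = 384 K.

T ≈ 384 K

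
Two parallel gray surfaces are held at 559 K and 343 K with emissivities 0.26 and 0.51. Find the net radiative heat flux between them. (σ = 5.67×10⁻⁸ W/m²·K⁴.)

q ≈ 988 W/m²

For two large parallel gray plates, q = σ(T₁⁴ − T₂⁴) / (1/ε₁ + 1/ε₂ − 1).
1/ε₁ + 1/ε₂ − 1 = 1/0.26 + 1/0.51 − 1 = 4.807.
T₁⁴ − T₂⁴ = 9.76×10^10 − 1.38×10^10 = 8.38×10^10 K⁴.
q = 5.67×10⁻⁸ × 8.38×10^10 / 4.807 = 988 W/m².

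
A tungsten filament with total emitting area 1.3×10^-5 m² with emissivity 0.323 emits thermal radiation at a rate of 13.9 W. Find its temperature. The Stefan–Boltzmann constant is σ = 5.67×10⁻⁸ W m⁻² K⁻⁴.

T ≈ 2760 K

From P = εσAT⁴, T = (P / εσA)^(1/4) = (13.9 / (0.323 × 5.67×10⁻⁸ × 1.30×10^-5))^(1/4).
T = (5.84×10^13)^(1/4) = 2760 K.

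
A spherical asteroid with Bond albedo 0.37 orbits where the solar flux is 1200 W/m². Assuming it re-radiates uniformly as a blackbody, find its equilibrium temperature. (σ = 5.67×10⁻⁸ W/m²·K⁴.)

Power absorbed = (1−a)S·πR²; power emitted = 4πR²σT⁴. Equating and cancelling πR²:
T = ((1−a)S / 4σ)^(1/4) = (756 / (4 × 5.67×10⁻⁸))^(1/4) = (3.33×10^9)^(1/4).
T = 240 K.

T ≈ 240 K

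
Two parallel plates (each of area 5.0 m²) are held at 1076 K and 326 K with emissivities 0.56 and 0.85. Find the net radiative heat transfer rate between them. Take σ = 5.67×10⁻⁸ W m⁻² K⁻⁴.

For two large parallel gray plates, q = σ(T₁⁴ − T₂⁴) / (1/ε₁ + 1/ε₂ − 1).
1/ε₁ + 1/ε₂ − 1 = 1/0.56 + 1/0.85 − 1 = 1.962.
T₁⁴ − T₂⁴ = 1.34×10^12 − 1.13×10^10 = 1.33×10^12 K⁴.
q = 5.67×10⁻⁸ × 1.33×10^12 / 1.962 = 38400 W/m².
Q = q·A = 38400 × 5.0 = 1.92×10^5 W.

Q ≈ 1.92×10^5 W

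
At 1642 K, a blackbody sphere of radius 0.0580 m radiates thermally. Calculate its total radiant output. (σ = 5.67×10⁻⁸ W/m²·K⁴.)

A = 4πr² = 4π × (0.0580)² = 0.0423 m².
P = σAT⁴ = 5.67×10⁻⁸ × 0.0423 × (1642)⁴ = 5.67×10⁻⁸ × 0.0423 × 7.27×10^12.
P = 17400 W.

P ≈ 17400 W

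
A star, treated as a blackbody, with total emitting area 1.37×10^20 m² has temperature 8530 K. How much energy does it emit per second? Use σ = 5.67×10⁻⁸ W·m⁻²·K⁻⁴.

P ≈ 4.11×10^28 W

P = σAT⁴ = 5.67×10⁻⁸ × 1.37×10^20 × (8530)⁴ = 5.67×10⁻⁸ × 1.37×10^20 × 5.29×10^15.
P = 4.11×10^28 W.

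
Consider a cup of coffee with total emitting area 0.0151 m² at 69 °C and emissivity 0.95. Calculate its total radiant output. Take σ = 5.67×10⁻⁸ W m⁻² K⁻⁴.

P ≈ 11.1 W

69 °C = 342 K.
Stefan–Boltzmann: P = εσAT⁴ = 0.95 × 5.67×10⁻⁸ × 0.0151 × (342)⁴ = 0.95 × 5.67×10⁻⁸ × 0.0151 × 1.37×10^10.
P = 11.1 W.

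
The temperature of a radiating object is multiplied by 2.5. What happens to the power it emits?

factor ≈ 39.1

P ∝ T⁴, so the power scales as (2.5)⁴ = 39.1.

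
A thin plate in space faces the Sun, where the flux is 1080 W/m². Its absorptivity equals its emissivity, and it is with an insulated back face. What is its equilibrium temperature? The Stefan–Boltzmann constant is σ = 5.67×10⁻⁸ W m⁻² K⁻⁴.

T ≈ 372 K

Absorbed flux αS = emitted flux εσT⁴ (one radiating face); with α = ε, T = (S/σ)^(1/4).
T = (1080 / 5.67×10⁻⁸)^(1/4) = (1.90×10^10)^(1/4).
T = 372 K.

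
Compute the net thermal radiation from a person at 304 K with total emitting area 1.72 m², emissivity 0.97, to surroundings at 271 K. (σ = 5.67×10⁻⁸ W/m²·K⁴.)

Q = εσA(T⁴ − T_s⁴). T⁴ − T_s⁴ = (304)⁴ − (271)⁴ = 8.54×10^9 − 5.39×10^9 = 3.15×10^9 K⁴.
Q = 0.97 × 5.67×10⁻⁸ × 1.72 × 3.15×10^9 = 298 W.

Q ≈ 298 W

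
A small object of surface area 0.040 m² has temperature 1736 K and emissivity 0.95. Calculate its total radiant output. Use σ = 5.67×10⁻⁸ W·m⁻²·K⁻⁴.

P = εσAT⁴ = 0.95 × 5.67×10⁻⁸ × 0.0400 × (1736)⁴ = 0.95 × 5.67×10⁻⁸ × 0.0400 × 9.08×10^12.
P = 19600 W.

P ≈ 19600 W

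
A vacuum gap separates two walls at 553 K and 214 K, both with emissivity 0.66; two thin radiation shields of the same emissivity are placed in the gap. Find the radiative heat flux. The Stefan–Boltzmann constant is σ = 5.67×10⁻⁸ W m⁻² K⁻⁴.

Each of the 3 gaps contributes resistance (2/ε − 1) = 2/0.66 − 1 = 2.030; total = 6.091.
q = σ(T₁⁴ − T₂⁴) / 6.091 = 5.67×10⁻⁸ × 9.14×10^10 / 6.091 = 851 W/m².

q ≈ 851 W/m²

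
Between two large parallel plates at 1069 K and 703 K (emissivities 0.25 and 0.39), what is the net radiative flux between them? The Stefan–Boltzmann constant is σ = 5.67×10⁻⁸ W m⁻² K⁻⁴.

For two large parallel gray plates, q = σ(T₁⁴ − T₂⁴) / (1/ε₁ + 1/ε₂ − 1).
1/ε₁ + 1/ε₂ − 1 = 1/0.25 + 1/0.39 − 1 = 5.564.
T₁⁴ − T₂⁴ = 1.31×10^12 − 2.44×10^11 = 1.06×10^12 K⁴.
q = 5.67×10⁻⁸ × 1.06×10^12 / 5.564 = 10800 W/m².

q ≈ 10800 W/m²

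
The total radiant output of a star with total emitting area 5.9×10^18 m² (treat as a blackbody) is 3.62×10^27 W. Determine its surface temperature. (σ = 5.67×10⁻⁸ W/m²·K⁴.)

From P = σAT⁴, T = (P / σA)^(1/4) = (3.62×10^27 / (5.67×10⁻⁸ × 5.90×10^18))^(1/4).
T = (1.08×10^16)^(1/4) = 10200 K.

T ≈ 10200 K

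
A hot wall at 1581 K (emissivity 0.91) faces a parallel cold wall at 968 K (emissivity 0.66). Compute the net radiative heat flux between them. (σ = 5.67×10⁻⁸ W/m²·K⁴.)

q ≈ 1.89×10^5 W/m²

For two large parallel gray plates, q = σ(T₁⁴ − T₂⁴) / (1/ε₁ + 1/ε₂ − 1).
1/ε₁ + 1/ε₂ − 1 = 1/0.91 + 1/0.66 − 1 = 1.614.
T₁⁴ − T₂⁴ = 6.25×10^12 − 8.78×10^11 = 5.37×10^12 K⁴.
q = 5.67×10⁻⁸ × 5.37×10^12 / 1.614 = 1.89×10^5 W/m².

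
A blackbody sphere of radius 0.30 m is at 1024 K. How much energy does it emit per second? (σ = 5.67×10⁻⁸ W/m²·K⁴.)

P ≈ 70500 W

A = 4πr² = 4π × (0.30)² = 1.13 m².
P = σAT⁴ = 5.67×10⁻⁸ × 1.13 × (1024)⁴ = 5.67×10⁻⁸ × 1.13 × 1.10×10^12.
P = 70500 W.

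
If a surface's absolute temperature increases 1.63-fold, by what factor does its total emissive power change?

factor ≈ 7.06

P ∝ T⁴, so the power scales as (1.63)⁴ = 7.06.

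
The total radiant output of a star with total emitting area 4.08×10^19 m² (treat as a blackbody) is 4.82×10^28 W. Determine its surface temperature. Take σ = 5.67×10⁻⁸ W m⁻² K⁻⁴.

T ≈ 12000 K

From P = σAT⁴, T = (P / σA)^(1/4) = (4.82×10^28 / (5.67×10⁻⁸ × 4.08×10^19))^(1/4).
T = (2.08×10^16)^(1/4) = 12000 K.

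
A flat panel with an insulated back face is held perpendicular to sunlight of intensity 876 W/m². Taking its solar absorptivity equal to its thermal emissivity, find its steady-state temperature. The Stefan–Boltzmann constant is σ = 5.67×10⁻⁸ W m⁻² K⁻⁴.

Absorbed flux αS = emitted flux εσT⁴ (one radiating face); with α = ε, T = (S/σ)^(1/4).
T = (876 / 5.67×10⁻⁸)^(1/4) = (1.54×10^10)^(1/4).
T = 353 K.

T ≈ 353 K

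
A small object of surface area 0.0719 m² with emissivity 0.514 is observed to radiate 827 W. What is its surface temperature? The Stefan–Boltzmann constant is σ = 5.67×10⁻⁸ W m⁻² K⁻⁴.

T ≈ 793 K

From P = εσAT⁴, T = (P / εσA)^(1/4) = (827 / (0.514 × 5.67×10⁻⁸ × 0.0719))^(1/4).
T = (3.95×10^11)^(1/4) = 793 K.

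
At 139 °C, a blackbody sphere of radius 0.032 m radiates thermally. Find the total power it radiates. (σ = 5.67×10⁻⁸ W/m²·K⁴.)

A = 4πr² = 4π × (0.032)² = 0.0129 m².
139 °C = 412 K.
P = σAT⁴ = 5.67×10⁻⁸ × 0.0129 × (412)⁴ = 5.67×10⁻⁸ × 0.0129 × 2.88×10^10.
P = 21.0 W.

P ≈ 21.0 W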